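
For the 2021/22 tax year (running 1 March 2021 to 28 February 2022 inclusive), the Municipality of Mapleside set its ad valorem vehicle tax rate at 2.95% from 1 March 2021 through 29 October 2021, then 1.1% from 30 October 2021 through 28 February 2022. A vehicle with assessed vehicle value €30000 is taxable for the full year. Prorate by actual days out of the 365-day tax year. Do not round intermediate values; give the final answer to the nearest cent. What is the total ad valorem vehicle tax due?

€699.49

1 March – 29 October 2021: 243 days at 2.95% → €30000 × 2.95% × 243/365 = €589.1918
30 October 2021 – 28 February 2022: 122 days at 1.1% → €30000 × 1.1% × 122/365 = €110.3014
Total = €699.4932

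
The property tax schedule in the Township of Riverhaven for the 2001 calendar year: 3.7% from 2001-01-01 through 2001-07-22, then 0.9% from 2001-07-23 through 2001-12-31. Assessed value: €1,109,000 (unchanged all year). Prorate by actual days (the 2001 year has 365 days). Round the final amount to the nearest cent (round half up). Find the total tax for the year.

2001-01-01 to 2001-07-22: 203 days at 3.7% → €1,109,000 × 3.7% × 203/365 = €22,821.0932
2001-07-23 to 2001-12-31: 162 days at 0.9% → €1,109,000 × 0.9% × 162/365 = €4,429.9233
Total = €27,251.0164

€27,251.02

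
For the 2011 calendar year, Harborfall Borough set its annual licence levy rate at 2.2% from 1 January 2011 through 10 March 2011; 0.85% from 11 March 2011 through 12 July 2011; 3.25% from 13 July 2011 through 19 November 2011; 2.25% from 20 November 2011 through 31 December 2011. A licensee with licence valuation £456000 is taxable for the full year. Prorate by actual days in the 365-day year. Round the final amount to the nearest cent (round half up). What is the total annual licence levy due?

£9672.20

1 January – 10 March 2011: 69 days at 2.2% → £456000 × 2.2% × 69/365 = £1896.4603
11 March – 12 July 2011: 124 days at 0.85% → £456000 × 0.85% × 124/365 = £1316.7781
13 July – 19 November 2011: 130 days at 3.25% → £456000 × 3.25% × 130/365 = £5278.3562
20 November – 31 December 2011: 42 days at 2.25% → £456000 × 2.25% × 42/365 = £1180.6027
Total = £9672.1973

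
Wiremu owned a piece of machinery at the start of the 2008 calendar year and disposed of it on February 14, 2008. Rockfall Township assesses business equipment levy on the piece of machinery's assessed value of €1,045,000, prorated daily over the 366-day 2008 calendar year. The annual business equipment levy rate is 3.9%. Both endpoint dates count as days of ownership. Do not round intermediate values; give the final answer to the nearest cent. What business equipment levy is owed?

€5,010.86

Days held (January 1 – February 14, 2008): 45 out of 366
Tax = €1,045,000 × 3.9% × 45/366 = €5,010.8607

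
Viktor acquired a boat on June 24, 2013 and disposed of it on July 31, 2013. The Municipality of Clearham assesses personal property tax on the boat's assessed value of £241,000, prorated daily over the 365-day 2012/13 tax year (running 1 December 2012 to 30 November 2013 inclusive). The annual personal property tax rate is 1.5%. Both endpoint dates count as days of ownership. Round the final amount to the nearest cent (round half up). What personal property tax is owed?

Days held (June 24 – July 31, 2013): 38 out of 365
Tax = £241,000 × 1.5% × 38/365 = £376.3562

£376.36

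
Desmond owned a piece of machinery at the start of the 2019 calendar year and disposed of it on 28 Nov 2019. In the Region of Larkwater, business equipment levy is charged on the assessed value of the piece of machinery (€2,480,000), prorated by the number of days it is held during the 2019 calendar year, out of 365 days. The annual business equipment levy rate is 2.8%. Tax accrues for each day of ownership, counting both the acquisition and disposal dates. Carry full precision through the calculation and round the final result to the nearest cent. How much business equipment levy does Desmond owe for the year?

€63,161.86

Days held (1 Jan – 28 Nov 2019): 332 out of 365
Tax = €2,480,000 × 2.8% × 332/365 = €63,161.8630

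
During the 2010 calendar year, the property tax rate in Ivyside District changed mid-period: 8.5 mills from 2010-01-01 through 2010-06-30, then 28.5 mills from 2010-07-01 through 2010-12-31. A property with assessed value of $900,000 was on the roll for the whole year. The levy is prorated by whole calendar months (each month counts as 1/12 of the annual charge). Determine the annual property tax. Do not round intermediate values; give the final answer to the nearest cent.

$16,650.00

2010-01-01 to 2010-06-30: 6 months at 8.5 mills → $900,000 × 0.85% × 6/12 = $3,825.0000
2010-07-01 to 2010-12-31: 6 months at 28.5 mills → $900,000 × 2.85% × 6/12 = $12,825.0000
Total = $16,650.0000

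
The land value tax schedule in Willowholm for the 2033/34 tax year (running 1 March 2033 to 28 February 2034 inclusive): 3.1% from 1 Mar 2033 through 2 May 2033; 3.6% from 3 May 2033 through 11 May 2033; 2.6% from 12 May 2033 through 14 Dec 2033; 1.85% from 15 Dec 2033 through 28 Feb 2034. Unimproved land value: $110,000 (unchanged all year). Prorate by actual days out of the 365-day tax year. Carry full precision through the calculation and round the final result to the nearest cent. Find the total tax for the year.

1 Mar – 2 May 2033: 63 days at 3.1% → $110,000 × 3.1% × 63/365 = $588.5753
3 May – 11 May 2033: 9 days at 3.6% → $110,000 × 3.6% × 9/365 = $97.6438
12 May – 14 Dec 2033: 217 days at 2.6% → $110,000 × 2.6% × 217/365 = $1,700.3288
15 Dec 2033 – 28 Feb 2034: 76 days at 1.85% → $110,000 × 1.85% × 76/365 = $423.7260
Total = $2,810.2740

$2,810.27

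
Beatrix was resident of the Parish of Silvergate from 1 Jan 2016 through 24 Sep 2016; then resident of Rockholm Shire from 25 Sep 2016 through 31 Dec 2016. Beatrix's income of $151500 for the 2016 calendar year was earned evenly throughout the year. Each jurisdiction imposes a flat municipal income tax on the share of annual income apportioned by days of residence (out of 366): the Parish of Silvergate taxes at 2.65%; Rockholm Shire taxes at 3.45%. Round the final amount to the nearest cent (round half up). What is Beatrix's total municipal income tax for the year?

$4339.27

The Parish of Silvergate, 1 Jan – 24 Sep 2016: 268 days → $151500 × 2.65% × 268/366 = $2939.7623
Rockholm Shire, 25 Sep – 31 Dec 2016: 98 days → $151500 × 3.45% × 98/366 = $1399.5123
Total = $4339.2746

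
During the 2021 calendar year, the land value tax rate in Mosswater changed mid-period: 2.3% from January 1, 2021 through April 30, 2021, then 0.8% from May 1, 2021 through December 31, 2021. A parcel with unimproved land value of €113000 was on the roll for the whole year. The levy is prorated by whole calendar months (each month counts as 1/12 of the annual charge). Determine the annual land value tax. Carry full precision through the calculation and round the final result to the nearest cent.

€1469.00

January 1 – April 30, 2021: 4 months at 2.3% → €113000 × 2.3% × 4/12 = €866.3333
May 1 – December 31, 2021: 8 months at 0.8% → €113000 × 0.8% × 8/12 = €602.6667
Total = €1469.0000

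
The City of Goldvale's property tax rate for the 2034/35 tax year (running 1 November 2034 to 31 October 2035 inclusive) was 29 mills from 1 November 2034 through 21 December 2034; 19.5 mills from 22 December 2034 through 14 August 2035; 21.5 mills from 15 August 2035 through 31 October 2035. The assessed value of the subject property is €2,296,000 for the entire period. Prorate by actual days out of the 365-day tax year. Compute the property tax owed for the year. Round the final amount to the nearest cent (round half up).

1 November – 21 December 2034: 51 days at 29 mills → €2,296,000 × 2.9% × 51/365 = €9,303.5178
22 December 2034 – 14 August 2035: 236 days at 19.5 mills → €2,296,000 × 1.95% × 236/365 = €28,948.4712
15 August – 31 October 2035: 78 days at 21.5 mills → €2,296,000 × 2.15% × 78/365 = €10,549.0192
Total = €48,801.0082

€48,801.01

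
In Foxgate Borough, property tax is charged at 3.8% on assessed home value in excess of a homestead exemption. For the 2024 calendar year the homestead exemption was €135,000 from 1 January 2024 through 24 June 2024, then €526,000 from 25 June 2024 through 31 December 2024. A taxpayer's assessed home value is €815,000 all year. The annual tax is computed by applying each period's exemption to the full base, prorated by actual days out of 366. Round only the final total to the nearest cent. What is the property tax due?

1 January – 24 June 2024: 176 days, exemption €135,000 → (€815,000 − €135,000) × 3.8% × 176/366 = €12,425.7923
25 June – 31 December 2024: 190 days, exemption €526,000 → (€815,000 − €526,000) × 3.8% × 190/366 = €5,701.0383
Total = €18,126.8306

€18,126.83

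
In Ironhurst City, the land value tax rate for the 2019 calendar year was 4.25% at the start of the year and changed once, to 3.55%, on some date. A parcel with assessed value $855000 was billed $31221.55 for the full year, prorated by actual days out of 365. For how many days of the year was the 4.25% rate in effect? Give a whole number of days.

Let d = days at the first rate; then 365 − d days at the second rate.
$855000 × [4.25%·d + 3.55%·(365−d)] / 365 = $31221.55
Solving gives d = 53, so the new rate took effect on February 23, 2019.

53 days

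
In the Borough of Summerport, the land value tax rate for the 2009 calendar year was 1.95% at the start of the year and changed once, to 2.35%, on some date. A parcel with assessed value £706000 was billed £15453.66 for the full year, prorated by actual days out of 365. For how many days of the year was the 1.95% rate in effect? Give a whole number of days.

Let d = days at the first rate; then 365 − d days at the second rate.
£706000 × [1.95%·d + 2.35%·(365−d)] / 365 = £15453.66
Solving gives d = 147, so the new rate took effect on 28 May 2009.

147 days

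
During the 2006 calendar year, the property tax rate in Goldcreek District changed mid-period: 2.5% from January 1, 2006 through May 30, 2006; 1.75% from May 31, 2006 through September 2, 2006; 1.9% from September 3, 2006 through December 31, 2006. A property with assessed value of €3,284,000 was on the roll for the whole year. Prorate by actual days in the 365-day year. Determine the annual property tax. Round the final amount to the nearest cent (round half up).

€69,211.42

January 1 – May 30, 2006: 150 days at 2.5% → €3,284,000 × 2.5% × 150/365 = €33,739.7260
May 31 – September 2, 2006: 95 days at 1.75% → €3,284,000 × 1.75% × 95/365 = €14,957.9452
September 3 – December 31, 2006: 120 days at 1.9% → €3,284,000 × 1.9% × 120/365 = €20,513.7534
Total = €69,211.4247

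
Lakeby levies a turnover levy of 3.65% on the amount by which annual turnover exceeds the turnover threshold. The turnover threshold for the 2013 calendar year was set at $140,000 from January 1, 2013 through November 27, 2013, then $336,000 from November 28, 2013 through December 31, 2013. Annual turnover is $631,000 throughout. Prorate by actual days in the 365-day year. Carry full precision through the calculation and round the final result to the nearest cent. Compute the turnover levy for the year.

$17,255.10

January 1 – November 27, 2013: 331 days, exemption $140,000 → ($631,000 − $140,000) × 3.65% × 331/365 = $16,252.1000
November 28 – December 31, 2013: 34 days, exemption $336,000 → ($631,000 − $336,000) × 3.65% × 34/365 = $1,003.0000
Total = $17,255.1000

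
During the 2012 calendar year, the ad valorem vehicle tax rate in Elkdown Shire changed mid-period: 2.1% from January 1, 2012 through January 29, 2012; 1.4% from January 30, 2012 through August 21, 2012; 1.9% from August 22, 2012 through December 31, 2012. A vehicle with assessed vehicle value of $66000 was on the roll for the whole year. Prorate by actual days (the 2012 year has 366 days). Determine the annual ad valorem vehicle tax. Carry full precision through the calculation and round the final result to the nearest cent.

January 1 – January 29, 2012: 29 days at 2.1% → $66000 × 2.1% × 29/366 = $109.8197
January 30 – August 21, 2012: 205 days at 1.4% → $66000 × 1.4% × 205/366 = $517.5410
August 22 – December 31, 2012: 132 days at 1.9% → $66000 × 1.9% × 132/366 = $452.2623
Total = $1079.6230

$1079.62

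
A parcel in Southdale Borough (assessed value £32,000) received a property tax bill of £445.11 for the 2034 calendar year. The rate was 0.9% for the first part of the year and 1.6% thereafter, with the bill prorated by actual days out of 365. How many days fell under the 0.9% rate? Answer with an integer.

109 days

Let d = days at the first rate; then 365 − d days at the second rate.
£32,000 × [0.9%·d + 1.6%·(365−d)] / 365 = £445.11
Solving gives d = 109, so the new rate took effect on April 20, 2034.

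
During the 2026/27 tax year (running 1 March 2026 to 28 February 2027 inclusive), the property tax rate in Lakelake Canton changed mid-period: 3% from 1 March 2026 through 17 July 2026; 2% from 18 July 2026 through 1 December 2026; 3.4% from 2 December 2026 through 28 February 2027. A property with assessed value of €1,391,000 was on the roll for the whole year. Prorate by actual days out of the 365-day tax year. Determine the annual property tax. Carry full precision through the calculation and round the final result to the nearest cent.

1 March – 17 July 2026: 139 days at 3% → €1,391,000 × 3% × 139/365 = €15,891.6986
18 July – 1 December 2026: 137 days at 2% → €1,391,000 × 2% × 137/365 = €10,442.0274
2 December 2026 – 28 February 2027: 89 days at 3.4% → €1,391,000 × 3.4% × 89/365 = €11,531.9616
Total = €37,865.6877

€37,865.69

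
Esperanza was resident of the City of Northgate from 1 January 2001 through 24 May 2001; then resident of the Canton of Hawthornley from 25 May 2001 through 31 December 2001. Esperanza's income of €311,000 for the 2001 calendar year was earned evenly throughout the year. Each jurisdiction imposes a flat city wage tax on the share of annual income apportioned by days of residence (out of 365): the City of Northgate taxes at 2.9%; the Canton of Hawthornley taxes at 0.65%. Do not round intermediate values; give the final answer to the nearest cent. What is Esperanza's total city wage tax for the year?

€4,782.16

The City of Northgate, 1 January – 24 May 2001: 144 days → €311,000 × 2.9% × 144/365 = €3,558.1808
The Canton of Hawthornley, 25 May – 31 December 2001: 221 days → €311,000 × 0.65% × 221/365 = €1,223.9767
Total = €4,782.1575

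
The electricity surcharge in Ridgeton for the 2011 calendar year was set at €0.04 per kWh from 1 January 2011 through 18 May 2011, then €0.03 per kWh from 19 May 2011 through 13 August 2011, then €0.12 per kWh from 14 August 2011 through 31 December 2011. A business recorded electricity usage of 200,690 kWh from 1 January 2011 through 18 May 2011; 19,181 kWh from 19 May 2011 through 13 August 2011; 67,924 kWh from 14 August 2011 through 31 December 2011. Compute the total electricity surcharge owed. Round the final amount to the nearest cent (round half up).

1 January – 18 May 2011: 200,690 kWh at €0.04/kWh → €8,027.60
19 May – 13 August 2011: 19,181 kWh at €0.03/kWh → €575.43
14 August – 31 December 2011: 67,924 kWh at €0.12/kWh → €8,150.88

€16,753.91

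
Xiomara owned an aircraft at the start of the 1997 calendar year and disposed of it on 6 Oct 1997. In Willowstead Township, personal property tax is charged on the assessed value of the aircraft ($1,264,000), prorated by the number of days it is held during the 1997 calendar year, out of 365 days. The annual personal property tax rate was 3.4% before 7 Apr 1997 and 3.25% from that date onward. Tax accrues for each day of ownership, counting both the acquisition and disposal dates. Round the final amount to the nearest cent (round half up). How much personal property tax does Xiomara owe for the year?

1 Jan – 6 Apr 1997: 96 days at 3.4% → $1,264,000 × 3.4% × 96/365 = $11,303.2767
7 Apr – 6 Oct 1997: 183 days at 3.25% → $1,264,000 × 3.25% × 183/365 = $20,596.2740
Total = $31,899.5507

$31,899.55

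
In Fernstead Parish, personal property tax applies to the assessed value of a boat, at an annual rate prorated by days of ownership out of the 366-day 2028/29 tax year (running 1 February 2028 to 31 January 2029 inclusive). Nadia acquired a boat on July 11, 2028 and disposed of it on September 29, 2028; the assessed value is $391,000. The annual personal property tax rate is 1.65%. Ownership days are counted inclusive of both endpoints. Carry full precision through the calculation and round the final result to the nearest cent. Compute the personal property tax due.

$1,427.79

Days held (July 11 – September 29, 2028): 81 out of 366
Tax = $391,000 × 1.65% × 81/366 = $1,427.7910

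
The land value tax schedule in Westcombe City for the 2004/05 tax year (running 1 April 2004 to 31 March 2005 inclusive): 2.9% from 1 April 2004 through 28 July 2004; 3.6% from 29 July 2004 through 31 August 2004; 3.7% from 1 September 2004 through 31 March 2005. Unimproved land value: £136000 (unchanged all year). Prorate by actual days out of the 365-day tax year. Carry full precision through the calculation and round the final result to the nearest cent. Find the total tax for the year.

£4664.61

1 April – 28 July 2004: 119 days at 2.9% → £136000 × 2.9% × 119/365 = £1285.8521
29 July – 31 August 2004: 34 days at 3.6% → £136000 × 3.6% × 34/365 = £456.0658
1 September 2004 – 31 March 2005: 212 days at 3.7% → £136000 × 3.7% × 212/365 = £2922.6959
Total = £4664.6137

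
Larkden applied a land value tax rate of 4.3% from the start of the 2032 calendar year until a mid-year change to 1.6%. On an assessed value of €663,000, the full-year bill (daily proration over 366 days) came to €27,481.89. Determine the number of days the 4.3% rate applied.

345 days

Let d = days at the first rate; then 366 − d days at the second rate.
€663,000 × [4.3%·d + 1.6%·(366−d)] / 366 = €27,481.89
Solving gives d = 345, so the new rate took effect on 11 Dec 2032.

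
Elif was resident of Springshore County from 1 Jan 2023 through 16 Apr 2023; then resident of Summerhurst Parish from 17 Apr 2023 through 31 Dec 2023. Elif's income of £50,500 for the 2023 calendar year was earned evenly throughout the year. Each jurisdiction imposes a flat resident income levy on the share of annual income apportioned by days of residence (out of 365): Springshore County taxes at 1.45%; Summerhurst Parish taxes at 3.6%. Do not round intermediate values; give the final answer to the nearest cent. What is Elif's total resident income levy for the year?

Springshore County, 1 Jan – 16 Apr 2023: 106 days → £50,500 × 1.45% × 106/365 = £212.6534
Summerhurst Parish, 17 Apr – 31 Dec 2023: 259 days → £50,500 × 3.6% × 259/365 = £1,290.0329
Total = £1,502.6863

£1,502.69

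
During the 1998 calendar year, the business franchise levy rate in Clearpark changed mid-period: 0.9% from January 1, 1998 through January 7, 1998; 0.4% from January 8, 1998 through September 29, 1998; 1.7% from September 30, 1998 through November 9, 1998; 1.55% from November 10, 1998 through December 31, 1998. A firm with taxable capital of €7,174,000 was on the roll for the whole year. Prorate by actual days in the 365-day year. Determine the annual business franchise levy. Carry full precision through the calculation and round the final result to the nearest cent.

€51,613.49

January 1 – January 7, 1998: 7 days at 0.9% → €7,174,000 × 0.9% × 7/365 = €1,238.2521
January 8 – September 29, 1998: 265 days at 0.4% → €7,174,000 × 0.4% × 265/365 = €20,834.0822
September 30 – November 9, 1998: 41 days at 1.7% → €7,174,000 × 1.7% × 41/365 = €13,699.3918
November 10 – December 31, 1998: 52 days at 1.55% → €7,174,000 × 1.55% × 52/365 = €15,841.7644
Total = €51,613.4904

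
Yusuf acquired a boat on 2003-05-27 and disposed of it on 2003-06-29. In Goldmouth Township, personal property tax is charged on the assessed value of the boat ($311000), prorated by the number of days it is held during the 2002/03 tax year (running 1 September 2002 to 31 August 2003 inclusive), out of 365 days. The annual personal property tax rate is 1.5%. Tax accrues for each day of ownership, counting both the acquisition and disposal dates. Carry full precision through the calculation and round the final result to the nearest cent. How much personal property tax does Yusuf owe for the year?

$434.55

Days held (2003-05-27 to 2003-06-29): 34 out of 365
Tax = $311000 × 1.5% × 34/365 = $434.5479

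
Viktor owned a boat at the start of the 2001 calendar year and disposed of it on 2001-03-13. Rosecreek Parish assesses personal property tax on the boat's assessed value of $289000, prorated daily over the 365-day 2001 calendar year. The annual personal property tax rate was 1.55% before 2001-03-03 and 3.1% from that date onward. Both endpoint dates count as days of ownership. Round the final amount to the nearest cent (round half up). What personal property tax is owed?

$1018.63

2001-01-01 to 2001-03-02: 61 days at 1.55% → $289000 × 1.55% × 61/365 = $748.6288
2001-03-03 to 2001-03-13: 11 days at 3.1% → $289000 × 3.1% × 11/365 = $269.9973
Total = $1018.6260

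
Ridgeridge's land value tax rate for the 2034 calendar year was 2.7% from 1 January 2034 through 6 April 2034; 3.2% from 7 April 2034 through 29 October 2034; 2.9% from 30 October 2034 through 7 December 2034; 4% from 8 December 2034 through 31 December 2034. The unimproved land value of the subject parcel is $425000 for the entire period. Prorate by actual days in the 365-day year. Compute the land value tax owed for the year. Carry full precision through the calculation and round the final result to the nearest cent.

1 January – 6 April 2034: 96 days at 2.7% → $425000 × 2.7% × 96/365 = $3018.0822
7 April – 29 October 2034: 206 days at 3.2% → $425000 × 3.2% × 206/365 = $7675.6164
30 October – 7 December 2034: 39 days at 2.9% → $425000 × 2.9% × 39/365 = $1316.9178
8 December – 31 December 2034: 24 days at 4% → $425000 × 4% × 24/365 = $1117.8082
Total = $13128.4247

$13128.42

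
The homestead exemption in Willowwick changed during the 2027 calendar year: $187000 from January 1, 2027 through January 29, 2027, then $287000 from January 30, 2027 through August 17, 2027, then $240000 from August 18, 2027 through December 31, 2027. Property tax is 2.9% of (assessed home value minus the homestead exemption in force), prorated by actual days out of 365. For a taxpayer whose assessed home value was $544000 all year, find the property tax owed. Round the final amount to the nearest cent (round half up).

$8191.27

January 1 – January 29, 2027: 29 days, exemption $187000 → ($544000 − $187000) × 2.9% × 29/365 = $822.5671
January 30 – August 17, 2027: 200 days, exemption $287000 → ($544000 − $287000) × 2.9% × 200/365 = $4083.8356
August 18 – December 31, 2027: 136 days, exemption $240000 → ($544000 − $240000) × 2.9% × 136/365 = $3284.8658
Total = $8191.2685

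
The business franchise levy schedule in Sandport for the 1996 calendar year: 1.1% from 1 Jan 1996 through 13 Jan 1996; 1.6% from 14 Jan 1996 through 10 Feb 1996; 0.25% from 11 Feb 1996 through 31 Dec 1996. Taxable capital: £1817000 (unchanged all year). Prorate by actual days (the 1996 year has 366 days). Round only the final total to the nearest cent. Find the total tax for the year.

1 Jan – 13 Jan 1996: 13 days at 1.1% → £1817000 × 1.1% × 13/366 = £709.9208
14 Jan – 10 Feb 1996: 28 days at 1.6% → £1817000 × 1.6% × 28/366 = £2224.0874
11 Feb – 31 Dec 1996: 325 days at 0.25% → £1817000 × 0.25% × 325/366 = £4033.6407
Total = £6967.6489

£6967.65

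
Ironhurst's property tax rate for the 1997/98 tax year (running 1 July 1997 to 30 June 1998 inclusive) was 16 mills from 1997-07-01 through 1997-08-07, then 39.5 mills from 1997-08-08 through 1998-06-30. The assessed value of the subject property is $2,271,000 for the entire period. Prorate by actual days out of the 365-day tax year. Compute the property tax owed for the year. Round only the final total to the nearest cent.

$84,148.33

1997-07-01 to 1997-08-07: 38 days at 16 mills → $2,271,000 × 1.6% × 38/365 = $3,782.9260
1997-08-08 to 1998-06-30: 327 days at 39.5 mills → $2,271,000 × 3.95% × 327/365 = $80,365.4014
Total = $84,148.3274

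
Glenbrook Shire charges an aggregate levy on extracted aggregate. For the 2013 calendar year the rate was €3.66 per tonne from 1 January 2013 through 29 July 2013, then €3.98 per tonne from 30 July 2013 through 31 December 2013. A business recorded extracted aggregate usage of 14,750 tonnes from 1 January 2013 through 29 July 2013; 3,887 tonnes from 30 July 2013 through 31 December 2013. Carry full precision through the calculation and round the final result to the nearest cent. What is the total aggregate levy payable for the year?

1 January – 29 July 2013: 14,750 tonnes at €3.66/tonne → €53,985.00
30 July – 31 December 2013: 3,887 tonnes at €3.98/tonne → €15,470.26

€69,455.26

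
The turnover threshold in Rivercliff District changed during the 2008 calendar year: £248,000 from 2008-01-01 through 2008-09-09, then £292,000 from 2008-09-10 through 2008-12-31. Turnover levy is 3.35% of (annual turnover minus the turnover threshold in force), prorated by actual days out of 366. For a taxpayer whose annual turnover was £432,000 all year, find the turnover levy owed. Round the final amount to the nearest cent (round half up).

2008-01-01 to 2008-09-09: 253 days, exemption £248,000 → (£432,000 − £248,000) × 3.35% × 253/366 = £4,260.9071
2008-09-10 to 2008-12-31: 113 days, exemption £292,000 → (£432,000 − £292,000) × 3.35% × 113/366 = £1,448.0055
Total = £5,708.9126

£5,708.91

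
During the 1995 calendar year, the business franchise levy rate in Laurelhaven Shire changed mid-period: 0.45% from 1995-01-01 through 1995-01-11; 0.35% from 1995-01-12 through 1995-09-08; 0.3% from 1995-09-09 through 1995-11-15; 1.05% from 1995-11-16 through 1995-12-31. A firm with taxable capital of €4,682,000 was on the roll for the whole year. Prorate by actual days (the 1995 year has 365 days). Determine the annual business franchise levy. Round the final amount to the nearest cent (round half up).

1995-01-01 to 1995-01-11: 11 days at 0.45% → €4,682,000 × 0.45% × 11/365 = €634.9562
1995-01-12 to 1995-09-08: 240 days at 0.35% → €4,682,000 × 0.35% × 240/365 = €10,775.0137
1995-09-09 to 1995-11-15: 68 days at 0.3% → €4,682,000 × 0.3% × 68/365 = €2,616.7890
1995-11-16 to 1995-12-31: 46 days at 1.05% → €4,682,000 × 1.05% × 46/365 = €6,195.6329
Total = €20,222.3918

€20,222.39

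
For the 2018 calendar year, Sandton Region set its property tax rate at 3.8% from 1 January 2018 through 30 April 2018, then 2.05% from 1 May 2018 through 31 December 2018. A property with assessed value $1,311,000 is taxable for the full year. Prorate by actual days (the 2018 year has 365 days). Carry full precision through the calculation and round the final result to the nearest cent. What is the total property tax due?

$34,418.24

1 January – 30 April 2018: 120 days at 3.8% → $1,311,000 × 3.8% × 120/365 = $16,378.5205
1 May – 31 December 2018: 245 days at 2.05% → $1,311,000 × 2.05% × 245/365 = $18,039.7192
Total = $34,418.2397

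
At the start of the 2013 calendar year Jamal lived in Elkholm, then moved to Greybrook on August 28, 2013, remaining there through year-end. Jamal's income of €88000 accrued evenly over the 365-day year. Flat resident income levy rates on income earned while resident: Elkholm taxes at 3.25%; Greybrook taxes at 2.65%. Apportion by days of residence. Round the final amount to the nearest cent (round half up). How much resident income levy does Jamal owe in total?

Elkholm, January 1 – August 27, 2013: 239 days → €88000 × 3.25% × 239/365 = €1872.7123
Greybrook, August 28 – December 31, 2013: 126 days → €88000 × 2.65% × 126/365 = €805.0192
Total = €2677.7315

€2677.73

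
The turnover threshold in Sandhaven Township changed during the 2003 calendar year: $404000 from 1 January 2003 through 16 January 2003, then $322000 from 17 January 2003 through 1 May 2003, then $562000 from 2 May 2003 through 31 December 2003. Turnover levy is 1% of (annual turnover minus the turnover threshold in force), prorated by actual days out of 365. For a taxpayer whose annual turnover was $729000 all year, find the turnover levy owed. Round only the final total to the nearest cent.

$2429.67

1 January – 16 January 2003: 16 days, exemption $404000 → ($729000 − $404000) × 1% × 16/365 = $142.4658
17 January – 1 May 2003: 105 days, exemption $322000 → ($729000 − $322000) × 1% × 105/365 = $1170.8219
2 May – 31 December 2003: 244 days, exemption $562000 → ($729000 − $562000) × 1% × 244/365 = $1116.3836
Total = $2429.6712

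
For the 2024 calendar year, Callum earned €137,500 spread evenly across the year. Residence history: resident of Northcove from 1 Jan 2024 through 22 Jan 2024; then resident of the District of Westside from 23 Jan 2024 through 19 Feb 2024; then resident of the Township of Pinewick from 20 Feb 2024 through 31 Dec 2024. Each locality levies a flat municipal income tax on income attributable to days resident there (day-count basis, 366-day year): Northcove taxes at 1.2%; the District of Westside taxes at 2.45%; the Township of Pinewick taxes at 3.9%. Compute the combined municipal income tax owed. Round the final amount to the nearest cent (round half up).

Northcove, 1 Jan – 22 Jan 2024: 22 days → €137,500 × 1.2% × 22/366 = €99.1803
The District of Westside, 23 Jan – 19 Feb 2024: 28 days → €137,500 × 2.45% × 28/366 = €257.7186
The Township of Pinewick, 20 Feb – 31 Dec 2024: 316 days → €137,500 × 3.9% × 316/366 = €4,629.9180
Total = €4,986.8169

€4,986.82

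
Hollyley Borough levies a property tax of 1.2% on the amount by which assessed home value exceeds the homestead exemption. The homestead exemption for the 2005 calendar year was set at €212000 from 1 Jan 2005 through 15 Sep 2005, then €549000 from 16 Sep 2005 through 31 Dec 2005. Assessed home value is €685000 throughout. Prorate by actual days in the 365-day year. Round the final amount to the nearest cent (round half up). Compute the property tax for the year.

€4490.50

1 Jan – 15 Sep 2005: 258 days, exemption €212000 → (€685000 − €212000) × 1.2% × 258/365 = €4012.0767
16 Sep – 31 Dec 2005: 107 days, exemption €549000 → (€685000 − €549000) × 1.2% × 107/365 = €478.4219
Total = €4490.4986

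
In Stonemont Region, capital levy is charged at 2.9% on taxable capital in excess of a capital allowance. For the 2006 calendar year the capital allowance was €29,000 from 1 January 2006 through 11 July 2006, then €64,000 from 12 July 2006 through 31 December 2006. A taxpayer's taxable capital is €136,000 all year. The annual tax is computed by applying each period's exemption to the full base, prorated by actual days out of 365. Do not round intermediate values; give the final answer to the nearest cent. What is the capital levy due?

€2,621.92

1 January – 11 July 2006: 192 days, exemption €29,000 → (€136,000 − €29,000) × 2.9% × 192/365 = €1,632.2630
12 July – 31 December 2006: 173 days, exemption €64,000 → (€136,000 − €64,000) × 2.9% × 173/365 = €989.6548
Total = €2,621.9178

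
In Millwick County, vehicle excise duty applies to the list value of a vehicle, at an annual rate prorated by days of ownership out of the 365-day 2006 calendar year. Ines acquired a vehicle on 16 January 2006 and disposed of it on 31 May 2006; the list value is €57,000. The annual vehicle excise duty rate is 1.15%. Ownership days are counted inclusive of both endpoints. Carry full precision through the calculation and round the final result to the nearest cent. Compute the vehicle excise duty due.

€244.24

Days held (16 January – 31 May 2006): 136 out of 365
Tax = €57,000 × 1.15% × 136/365 = €244.2411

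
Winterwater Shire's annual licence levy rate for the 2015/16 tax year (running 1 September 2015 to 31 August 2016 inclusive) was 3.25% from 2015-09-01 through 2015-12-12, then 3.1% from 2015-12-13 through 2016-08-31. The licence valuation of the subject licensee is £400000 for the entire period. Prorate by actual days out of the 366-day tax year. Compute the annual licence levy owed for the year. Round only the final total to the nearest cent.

2015-09-01 to 2015-12-12: 103 days at 3.25% → £400000 × 3.25% × 103/366 = £3658.4699
2015-12-13 to 2016-08-31: 263 days at 3.1% → £400000 × 3.1% × 263/366 = £8910.3825
Total = £12568.8525

£12568.85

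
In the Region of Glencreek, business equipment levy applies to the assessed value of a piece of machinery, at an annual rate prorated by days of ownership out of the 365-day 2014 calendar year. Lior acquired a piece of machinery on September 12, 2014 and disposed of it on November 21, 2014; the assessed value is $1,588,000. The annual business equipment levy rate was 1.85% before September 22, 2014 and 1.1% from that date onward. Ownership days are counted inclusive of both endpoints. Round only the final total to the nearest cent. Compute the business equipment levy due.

$3,724.19

September 12 – September 21, 2014: 10 days at 1.85% → $1,588,000 × 1.85% × 10/365 = $804.8767
September 22 – November 21, 2014: 61 days at 1.1% → $1,588,000 × 1.1% × 61/365 = $2,919.3096
Total = $3,724.1863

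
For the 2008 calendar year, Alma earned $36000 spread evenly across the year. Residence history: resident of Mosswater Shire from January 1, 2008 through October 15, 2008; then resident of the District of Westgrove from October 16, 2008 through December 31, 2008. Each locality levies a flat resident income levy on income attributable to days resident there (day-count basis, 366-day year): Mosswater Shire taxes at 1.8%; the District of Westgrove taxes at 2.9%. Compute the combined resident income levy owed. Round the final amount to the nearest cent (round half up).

$731.31

Mosswater Shire, January 1 – October 15, 2008: 289 days → $36000 × 1.8% × 289/366 = $511.6721
The District of Westgrove, October 16 – December 31, 2008: 77 days → $36000 × 2.9% × 77/366 = $219.6393
Total = $731.3115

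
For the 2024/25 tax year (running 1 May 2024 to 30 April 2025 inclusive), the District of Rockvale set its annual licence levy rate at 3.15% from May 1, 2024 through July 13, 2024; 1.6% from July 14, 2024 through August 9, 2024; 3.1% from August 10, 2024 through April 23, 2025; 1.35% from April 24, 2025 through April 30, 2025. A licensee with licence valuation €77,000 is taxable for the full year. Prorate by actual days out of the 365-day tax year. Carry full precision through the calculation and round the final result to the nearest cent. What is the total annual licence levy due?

€2,283.52

May 1 – July 13, 2024: 74 days at 3.15% → €77,000 × 3.15% × 74/365 = €491.7452
July 14 – August 9, 2024: 27 days at 1.6% → €77,000 × 1.6% × 27/365 = €91.1342
August 10, 2024 – April 23, 2025: 257 days at 3.1% → €77,000 × 3.1% × 257/365 = €1,680.7096
April 24 – April 30, 2025: 7 days at 1.35% → €77,000 × 1.35% × 7/365 = €19.9356
Total = €2,283.5247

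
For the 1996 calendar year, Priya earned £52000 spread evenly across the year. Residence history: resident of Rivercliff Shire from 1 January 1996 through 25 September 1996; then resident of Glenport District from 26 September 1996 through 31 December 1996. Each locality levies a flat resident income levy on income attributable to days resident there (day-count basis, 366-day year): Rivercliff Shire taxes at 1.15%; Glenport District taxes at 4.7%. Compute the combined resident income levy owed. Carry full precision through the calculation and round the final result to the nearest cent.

£1087.24

Rivercliff Shire, 1 January – 25 September 1996: 269 days → £52000 × 1.15% × 269/366 = £439.5137
Glenport District, 26 September – 31 December 1996: 97 days → £52000 × 4.7% × 97/366 = £647.7268
Total = £1087.2404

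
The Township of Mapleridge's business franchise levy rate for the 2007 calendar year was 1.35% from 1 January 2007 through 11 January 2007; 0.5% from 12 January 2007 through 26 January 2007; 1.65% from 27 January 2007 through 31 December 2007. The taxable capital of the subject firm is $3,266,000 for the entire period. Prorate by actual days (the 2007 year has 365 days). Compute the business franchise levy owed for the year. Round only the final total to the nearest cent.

1 January – 11 January 2007: 11 days at 1.35% → $3,266,000 × 1.35% × 11/365 = $1,328.7699
12 January – 26 January 2007: 15 days at 0.5% → $3,266,000 × 0.5% × 15/365 = $671.0959
27 January – 31 December 2007: 339 days at 1.65% → $3,266,000 × 1.65% × 339/365 = $50,050.3315
Total = $52,050.1973

$52,050.20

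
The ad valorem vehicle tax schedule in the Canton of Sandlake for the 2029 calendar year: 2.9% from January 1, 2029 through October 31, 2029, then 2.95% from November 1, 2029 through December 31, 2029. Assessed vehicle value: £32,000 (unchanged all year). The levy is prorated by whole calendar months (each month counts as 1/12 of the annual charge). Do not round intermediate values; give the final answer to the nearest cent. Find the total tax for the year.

£930.67

January 1 – October 31, 2029: 10 months at 2.9% → £32,000 × 2.9% × 10/12 = £773.3333
November 1 – December 31, 2029: 2 months at 2.95% → £32,000 × 2.95% × 2/12 = £157.3333
Total = £930.6667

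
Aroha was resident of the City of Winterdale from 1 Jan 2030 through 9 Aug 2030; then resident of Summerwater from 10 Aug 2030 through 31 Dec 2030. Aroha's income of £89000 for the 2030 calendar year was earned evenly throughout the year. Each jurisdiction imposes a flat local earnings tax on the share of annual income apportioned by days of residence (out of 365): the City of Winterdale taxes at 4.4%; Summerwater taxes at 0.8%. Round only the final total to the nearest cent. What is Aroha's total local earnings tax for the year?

The City of Winterdale, 1 Jan – 9 Aug 2030: 221 days → £89000 × 4.4% × 221/365 = £2371.0575
Summerwater, 10 Aug – 31 Dec 2030: 144 days → £89000 × 0.8% × 144/365 = £280.8986
Total = £2651.9562

£2651.96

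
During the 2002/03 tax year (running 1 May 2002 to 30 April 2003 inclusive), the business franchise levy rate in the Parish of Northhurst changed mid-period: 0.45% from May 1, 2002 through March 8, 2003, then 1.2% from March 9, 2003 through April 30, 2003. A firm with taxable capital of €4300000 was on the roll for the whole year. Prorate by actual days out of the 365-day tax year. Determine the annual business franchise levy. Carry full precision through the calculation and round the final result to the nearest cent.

€24032.88

May 1, 2002 – March 8, 2003: 312 days at 0.45% → €4300000 × 0.45% × 312/365 = €16540.2740
March 9 – April 30, 2003: 53 days at 1.2% → €4300000 × 1.2% × 53/365 = €7492.6027
Total = €24032.8767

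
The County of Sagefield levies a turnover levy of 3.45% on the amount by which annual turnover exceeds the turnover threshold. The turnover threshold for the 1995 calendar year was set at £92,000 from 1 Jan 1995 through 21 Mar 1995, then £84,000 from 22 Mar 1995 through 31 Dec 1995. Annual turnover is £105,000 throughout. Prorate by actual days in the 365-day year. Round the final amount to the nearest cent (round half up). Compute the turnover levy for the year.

1 Jan – 21 Mar 1995: 80 days, exemption £92,000 → (£105,000 − £92,000) × 3.45% × 80/365 = £98.3014
22 Mar – 31 Dec 1995: 285 days, exemption £84,000 → (£105,000 − £84,000) × 3.45% × 285/365 = £565.7055
Total = £664.0068

£664.01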